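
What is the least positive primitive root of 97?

5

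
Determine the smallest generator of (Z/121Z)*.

2

φ(121) = φ(11^2) = 11·(11−1) = 110 = 2 · 5 · 11.
Test candidates g = 2, 3, … against the prime factors q ∈ {2, 5, 11} of φ(121): g is a generator iff g^(110/q) ≢ 1 for every such q.
g = 2: 2^55 ≡ 120; 2^22 ≡ 81; 2^10 ≡ 56 — none is 1, so 2 is a primitive root.
The smallest primitive root modulo 121 is 2.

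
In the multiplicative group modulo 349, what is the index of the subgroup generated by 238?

Since 238 ∈ (Z/349Z)^×, its order divides φ(349) = 349 − 1 = 348 = 2^2 · 3 · 29.
Divisors of 348: 1, 2, 3, 4, 6, 12, 29, 58, 87, 116, 174, 348.
Compute 238^d (mod 349) for the divisors d until we hit 1:
238^1 ≡ 238 (mod 349)
238^2 ≡ 106 (mod 349)
238^3 ≡ 100 (mod 349)
238^4 ≡ 68 (mod 349)
238^6 ≡ 228 (mod 349)
238^12 ≡ 332 (mod 349)
238^29 ≡ 227 (mod 349)
238^58 ≡ 226 (mod 349)
238^87 ≡ 348 (mod 349)
238^116 ≡ 122 (mod 349)
238^174 ≡ 1 (mod 349) ✓
So ord_349(238) = 174, hence |⟨238⟩| = 174.
[(Z/349Z)^× : ⟨238⟩] = 348/174 = 2.

2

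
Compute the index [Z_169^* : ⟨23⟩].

26

ord(23) | φ(169) = φ(13^2) = 13·(13−1) = 156 = 2^2 · 3 · 13.
Divisors of 156: 1, 2, 3, 4, 6, 12, 13, 26, 39, 52, 78, 156.
Test each divisor d:
23^1 ≡ 23
23^2 ≡ 22
23^3 ≡ 168
23^4 ≡ 146
23^6 ≡ 1
Thus |⟨23⟩| = ord(23) = 6.
Index = |(Z/169Z)^×| / |⟨23⟩| = 156 / 6 = 26.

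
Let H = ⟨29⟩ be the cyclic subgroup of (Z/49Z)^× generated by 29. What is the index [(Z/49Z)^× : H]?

6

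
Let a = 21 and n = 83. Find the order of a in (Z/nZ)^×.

ord(21) | φ(83) = 83 − 1 = 82 = 2 · 41.
Divisors of 82: 1, 2, 41, 82.
Check 21^d mod 83 for each divisor in increasing order:
21^1 ≡ 21 (mod 83)
21^2 ≡ 26 (mod 83)
21^41 ≡ 1 (mod 83) ✓
Therefore the multiplicative order of 21 modulo 83 is 41.

41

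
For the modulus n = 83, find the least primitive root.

2

φ(83) = 83 − 1 = 82 = 2 · 41.
Test candidates g = 2, 3, … against the prime factors q ∈ {2, 41} of φ(83): g is a generator iff g^(82/q) ≢ 1 for every such q.
g = 2: 2^41 ≡ 82; 2^2 ≡ 4 — none is 1, so 2 is a primitive root.
The smallest primitive root modulo 83 is 2.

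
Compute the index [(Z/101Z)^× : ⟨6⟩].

10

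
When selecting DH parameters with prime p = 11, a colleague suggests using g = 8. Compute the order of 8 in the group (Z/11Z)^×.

10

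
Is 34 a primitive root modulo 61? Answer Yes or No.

No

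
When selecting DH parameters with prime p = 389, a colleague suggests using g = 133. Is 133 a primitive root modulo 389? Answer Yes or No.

No

φ(389) = 389 − 1 = 388 = 2^2 · 97.
An element g generates (Z/389Z)^× iff g^(388/q) ≢ 1 (mod 389) for each prime q ∈ {2, 97}.
133^194 ≡ 1 (mod 389)  [q = 2: ≡ 1 ✗]
133^4 ≡ 13 (mod 389)  [q = 97: ≢ 1 ✓]
Since 133^194 ≡ 1, the order of 133 divides 194 < 388, so 133 is not a primitive root.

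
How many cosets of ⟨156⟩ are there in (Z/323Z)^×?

2

The order of 156 must divide φ(323) = φ(17·19) = (17−1)·(19−1) = 16·18 = 288 = 2^5 · 3^2.
Divisors of 288: 1, 2, 3, 4, 6, 8, 9, 12, 16, 18, 24, 32, 36, 48, 72, 96, 144, 288.
Check 156^d mod 323 for each divisor in increasing order:
156^1 ≡ 156 (mod 323)
156^2 ≡ 111 (mod 323)
156^3 ≡ 197 (mod 323)
156^4 ≡ 47 (mod 323)
156^6 ≡ 49 (mod 323)
156^8 ≡ 271 (mod 323)
156^9 ≡ 286 (mod 323)
156^12 ≡ 140 (mod 323)
156^16 ≡ 120 (mod 323)
156^18 ≡ 77 (mod 323)
156^24 ≡ 220 (mod 323)
156^32 ≡ 188 (mod 323)
156^36 ≡ 115 (mod 323)
156^48 ≡ 273 (mod 323)
156^72 ≡ 305 (mod 323)
156^96 ≡ 239 (mod 323)
156^144 ≡ 1 (mod 323) ✓
The order of 156 is 144, so the subgroup it generates has 144 elements.
The index is φ(323) / ord(156) = 288 / 144 = 2.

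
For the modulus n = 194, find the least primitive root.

φ(194) = φ(2)·φ(97) = 1·96 = 96 = 2^5 · 3.
Test candidates g = 2, 3, … against the prime factors q ∈ {2, 3} of φ(194): g is a generator iff g^(96/q) ≢ 1 for every such q.
g = 2: gcd(2, 194) = 2 > 1, not a unit — skip.
g = 3: 3^48 ≡ 1 — hits 1, so not a primitive root.
g = 4: gcd(4, 194) = 2 > 1, not a unit — skip.
g = 5: 5^48 ≡ 193; 5^32 ≡ 35 — none is 1, so 5 is a primitive root.
So 5 is the smallest generator of (Z/194Z)^×.

5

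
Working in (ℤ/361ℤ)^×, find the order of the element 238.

342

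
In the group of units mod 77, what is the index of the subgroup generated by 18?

2

By Lagrange's theorem, ord_77(18) divides φ(77) = φ(7·11) = (7−1)·(11−1) = 6·10 = 60 = 2^2 · 3 · 5.
Divisors of 60: 1, 2, 3, 4, 5, 6, 10, 12, 15, 20, 30, 60.
Check 18^d mod 77 for each divisor in increasing order:
18^1 ≡ 18 (mod 77)
18^2 ≡ 16 (mod 77)
18^3 ≡ 57 (mod 77)
18^4 ≡ 25 (mod 77)
18^5 ≡ 65 (mod 77)
18^6 ≡ 15 (mod 77)
18^10 ≡ 67 (mod 77)
18^12 ≡ 71 (mod 77)
18^15 ≡ 43 (mod 77)
18^20 ≡ 23 (mod 77)
18^30 ≡ 1 (mod 77) ✓
So ord_77(18) = 30, hence |⟨18⟩| = 30.
Index = |(Z/77Z)^×| / |⟨18⟩| = 60 / 30 = 2.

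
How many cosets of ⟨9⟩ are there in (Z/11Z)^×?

ord(9) | φ(11) = 11 − 1 = 10 = 2 · 5.
Divisors of 10: 1, 2, 5, 10.
Evaluate successive powers at the divisors of 10:
9^1 ≡ 9 (mod 11)
9^2 ≡ 4 (mod 11)
9^5 ≡ 1 (mod 11) ✓
Thus |⟨9⟩| = ord(9) = 5.
Index = |(Z/11Z)^×| / |⟨9⟩| = 10 / 5 = 2.

2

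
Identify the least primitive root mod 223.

3

φ(223) = 223 − 1 = 222 = 2 · 3 · 37.
Test candidates g = 2, 3, … against the prime factors q ∈ {2, 3, 37} of φ(223): g is a generator iff g^(222/q) ≢ 1 for every such q.
g = 2: 2^111 ≡ 1 — hits 1, so not a primitive root.
g = 3: 3^111 ≡ 222; 3^74 ≡ 183; 3^6 ≡ 60 — none is 1, so 3 is a primitive root.
The smallest primitive root modulo 223 is 3.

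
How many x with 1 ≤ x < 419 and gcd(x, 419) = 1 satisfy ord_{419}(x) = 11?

φ(419) = 419 − 1 = 418 = 2 · 11 · 19.
Since (Z/419Z)^× is cyclic of order 418, the number of elements of order d is φ(d) when d | 418 and 0 otherwise.
11 | 418, and φ(11) = 11 − 1 = 10.

10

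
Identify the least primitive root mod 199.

φ(199) = 199 − 1 = 198 = 2 · 3^2 · 11.
Test candidates g = 2, 3, … against the prime factors q ∈ {2, 3, 11} of φ(199): g is a generator iff g^(198/q) ≢ 1 for every such q.
g = 2: 2^99 ≡ 1 — hits 1, so not a primitive root.
g = 3: 3^99 ≡ 198; 3^66 ≡ 106; 3^18 ≡ 125 — none is 1, so 3 is a primitive root.
Hence the least primitive root of 199 is 3.

3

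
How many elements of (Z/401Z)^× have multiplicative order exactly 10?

4

φ(401) = 401 − 1 = 400 = 2^4 · 5^2.
In a cyclic group of order 400, there are φ(d) elements of order d for each divisor d of 400, and zero for non-divisors.
10 = 2 · 5 divides 400, and φ(10) = 4.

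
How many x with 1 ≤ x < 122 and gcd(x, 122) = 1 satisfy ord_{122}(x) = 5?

φ(122) = φ(2)·φ(61) = 1·60 = 60 = 2^2 · 3 · 5.
(Z/122Z)^× is cyclic (|G| = 60); a cyclic group of order m has exactly φ(d) elements of each order d | m, and none otherwise.
5 | 60, and φ(5) = 5 − 1 = 4.

4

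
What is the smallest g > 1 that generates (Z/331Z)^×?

φ(331) = 331 − 1 = 330 = 2 · 3 · 5 · 11.
g is a primitive root iff g^(330/q) ≢ 1 (mod 331) for each prime q ∈ {2, 3, 5, 11}.
g = 2: 2^165 ≡ 330; 2^110 ≡ 299; 2^66 ≡ 64; 2^30 ≡ 1 — hits 1, so not a primitive root.
g = 3: 3^165 ≡ 330; 3^110 ≡ 299; 3^66 ≡ 64; 3^30 ≡ 270 — none is 1, so 3 is a primitive root.
The smallest primitive root modulo 331 is 3.

3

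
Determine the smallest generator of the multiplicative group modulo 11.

φ(11) = 11 − 1 = 10 = 2 · 5.
Test candidates g = 2, 3, … against the prime factors q ∈ {2, 5} of φ(11): g is a generator iff g^(10/q) ≢ 1 for every such q.
g = 2: 2^5 ≡ 10; 2^2 ≡ 4 — none is 1, so 2 is a primitive root.
Hence the least primitive root of 11 is 2.

2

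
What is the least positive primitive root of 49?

φ(49) = φ(7^2) = 7·(7−1) = 42 = 2 · 3 · 7.
Test candidates g = 2, 3, … against the prime factors q ∈ {2, 3, 7} of φ(49): g is a generator iff g^(42/q) ≢ 1 for every such q.
g = 2: 2^21 ≡ 1 — hits 1, so not a primitive root.
g = 3: 3^21 ≡ 48; 3^14 ≡ 30; 3^6 ≡ 43 — none is 1, so 3 is a primitive root.
So 3 is the smallest generator of (Z/49Z)^×.

3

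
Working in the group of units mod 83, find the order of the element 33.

The order of 33 must divide φ(83) = 83 − 1 = 82 = 2 · 41.
Divisors of 82: 1, 2, 41, 82.
Evaluate successive powers at the divisors of 82:
33^1 ≡ 33 (mod 83)
33^2 ≡ 10 (mod 83)
33^41 ≡ 1 (mod 83) ✓
Hence ord(33) = 41.

41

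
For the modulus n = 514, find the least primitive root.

3

φ(514) = φ(2)·φ(257) = 1·256 = 256 = 2^8.
g is a primitive root iff g^(256/q) ≢ 1 (mod 514) for each prime q ∈ {2}.
g = 2: gcd(2, 514) = 2 > 1, not a unit — skip.
g = 3: 3^128 ≡ 513 — none is 1, so 3 is a primitive root.
Hence the least primitive root of 514 is 3.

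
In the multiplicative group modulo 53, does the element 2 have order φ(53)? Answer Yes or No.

Yes

φ(53) = 53 − 1 = 52 = 2^2 · 13.
It suffices to check that the order of 2 is not a proper divisor of 52: compute 2^(52/q) for q ∈ {2, 13}.
2^26 ≡ 52 (mod 53)  [q = 2: ≢ 1 ✓]
2^4 ≡ 16 (mod 53)  [q = 13: ≢ 1 ✓]
All checks pass, so 2 has order 52 and is a primitive root modulo 53.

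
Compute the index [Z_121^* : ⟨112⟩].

11

By Lagrange's theorem, ord_121(112) divides φ(121) = φ(11^2) = 11·(11−1) = 110 = 2 · 5 · 11.
Divisors of 110: 1, 2, 5, 10, 11, 22, 55, 110.
Compute 112^d (mod 121) for the divisors d until we hit 1:
112^1 ≡ 112 (mod 121)
112^2 ≡ 81 (mod 121)
112^5 ≡ 120 (mod 121)
112^10 ≡ 1 (mod 121) ✓
So ord_121(112) = 10, hence |⟨112⟩| = 10.
[(Z/121Z)^× : ⟨112⟩] = 110/10 = 11.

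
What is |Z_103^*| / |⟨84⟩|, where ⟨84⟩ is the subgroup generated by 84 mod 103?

1

The order of 84 must divide φ(103) = 103 − 1 = 102 = 2 · 3 · 17.
Divisors of 102: 1, 2, 3, 6, 17, 34, 51, 102.
Evaluate successive powers at the divisors of 102:
84^1 ≡ 84 (mod 103)
84^2 ≡ 52 (mod 103)
84^3 ≡ 42 (mod 103)
84^6 ≡ 13 (mod 103)
84^17 ≡ 47 (mod 103)
84^34 ≡ 46 (mod 103)
84^51 ≡ 102 (mod 103)
84^102 ≡ 1 (mod 103) ✓
So ord_103(84) = 102, hence |⟨84⟩| = 102.
The index is φ(103) / ord(84) = 102 / 102 = 1.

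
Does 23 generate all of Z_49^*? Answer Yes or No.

φ(49) = φ(7^2) = 7·(7−1) = 42 = 2 · 3 · 7.
It suffices to check that the order of 23 is not a proper divisor of 42: compute 23^(42/q) for q ∈ {2, 3, 7}.
23^21 ≡ 1 (mod 49)  [q = 2: ≡ 1 ✗]
23^14 ≡ 18 (mod 49)  [q = 3: ≢ 1 ✓]
23^6 ≡ 29 (mod 49)  [q = 7: ≢ 1 ✓]
The check at q = 2 fails, so 23 generates a proper subgroup.

No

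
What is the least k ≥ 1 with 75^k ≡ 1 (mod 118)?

29

The order of 75 must divide φ(118) = φ(2)·φ(59) = 1·58 = 58 = 2 · 29.
Divisors of 58: 1, 2, 29, 58.
Evaluate successive powers at the divisors of 58:
75^1 ≡ 75 (mod 118)
75^2 ≡ 79 (mod 118)
75^29 ≡ 1 (mod 118) ✓
So ord_118(75) = 29.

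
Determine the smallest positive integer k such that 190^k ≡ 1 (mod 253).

55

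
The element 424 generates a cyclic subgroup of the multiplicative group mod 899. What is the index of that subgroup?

2

The order of 424 must divide φ(899) = φ(29·31) = (29−1)·(31−1) = 28·30 = 840 = 2^3 · 3 · 5 · 7.
Divisors of 840: 1, 2, 3, 4, 5, 6, 7, 8, 10, 12, 14, 15, 20, 21, 24, 28, 30, 35, 40, 42, 56, 60, 70, 84, 105, 120, 140, 168, 210, 280, 420, 840.
Test each divisor d:
424^1 ≡ 424
424^2 ≡ 875
424^3 ≡ 612
424^4 ≡ 576
424^5 ≡ 595
424^6 ≡ 560
424^7 ≡ 104
424^8 ≡ 45
424^10 ≡ 718
424^12 ≡ 748
424^14 ≡ 28
424^15 ≡ 185
424^20 ≡ 397
424^21 ≡ 215
424^24 ≡ 326
424^28 ≡ 784
424^30 ≡ 63
424^35 ≡ 626
424^40 ≡ 284
424^42 ≡ 376
424^56 ≡ 639
424^60 ≡ 373
424^70 ≡ 811
424^84 ≡ 233
424^105 ≡ 650
424^120 ≡ 683
424^140 ≡ 552
424^168 ≡ 349
424^210 ≡ 869
424^280 ≡ 842
424^420 ≡ 1
Thus |⟨424⟩| = ord(424) = 420.
The index is φ(899) / ord(424) = 840 / 420 = 2.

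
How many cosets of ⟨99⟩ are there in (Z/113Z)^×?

4

ord(99) | φ(113) = 113 − 1 = 112 = 2^4 · 7.
Divisors of 112: 1, 2, 4, 7, 8, 14, 16, 28, 56, 112.
Compute 99^d (mod 113) for the divisors d until we hit 1:
99^1 ≡ 99
99^2 ≡ 83
99^4 ≡ 109
99^7 ≡ 15
99^8 ≡ 16
99^14 ≡ 112
99^16 ≡ 30
99^28 ≡ 1
So ord_113(99) = 28, hence |⟨99⟩| = 28.
The index is φ(113) / ord(99) = 112 / 28 = 4.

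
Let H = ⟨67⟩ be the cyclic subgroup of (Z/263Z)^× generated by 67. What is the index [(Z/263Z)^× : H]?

By Lagrange's theorem, ord_263(67) divides φ(263) = 263 − 1 = 262 = 2 · 131.
Divisors of 262: 1, 2, 131, 262.
Evaluate successive powers at the divisors of 262:
67^1 ≡ 67 (mod 263)
67^2 ≡ 18 (mod 263)
67^131 ≡ 262 (mod 263)
67^262 ≡ 1 (mod 263) ✓
The order of 67 is 262, so the subgroup it generates has 262 elements.
The index is φ(263) / ord(67) = 262 / 262 = 1.

1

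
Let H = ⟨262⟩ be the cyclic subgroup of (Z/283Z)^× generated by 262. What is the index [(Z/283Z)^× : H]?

6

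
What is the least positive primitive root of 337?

10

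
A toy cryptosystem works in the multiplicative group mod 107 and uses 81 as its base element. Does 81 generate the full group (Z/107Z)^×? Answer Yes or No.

No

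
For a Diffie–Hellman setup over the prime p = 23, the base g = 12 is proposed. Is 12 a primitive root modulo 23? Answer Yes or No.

No

φ(23) = 23 − 1 = 22 = 2 · 11.
Test 12^(22/q) mod 23 for each prime factor q of 22:
12^11 ≡ 1 (mod 23)  [q = 2: ≡ 1 ✗]
12^2 ≡ 6 (mod 23)  [q = 11: ≢ 1 ✓]
12^11 ≡ 1 shows ord(12) | 11, strictly less than φ(23); not a primitive root.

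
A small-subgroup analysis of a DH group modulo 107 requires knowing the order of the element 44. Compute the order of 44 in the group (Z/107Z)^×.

53

Since 44 ∈ (Z/107Z)^×, its order divides φ(107) = 107 − 1 = 106 = 2 · 53.
Divisors of 106: 1, 2, 53, 106.
Compute 44^d (mod 107) for the divisors d until we hit 1:
44^1 ≡ 44 (mod 107)
44^2 ≡ 10 (mod 107)
44^53 ≡ 1 (mod 107) ✓
The smallest such exponent is 53, so the order of 44 is 53.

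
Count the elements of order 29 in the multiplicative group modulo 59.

28

φ(59) = 59 − 1 = 58 = 2 · 29.
Since (Z/59Z)^× is cyclic of order 58, the number of elements of order d is φ(d) when d | 58 and 0 otherwise.
29 | 58, and φ(29) = 29 − 1 = 28.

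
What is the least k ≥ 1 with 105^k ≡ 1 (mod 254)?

18

Since 105 ∈ (Z/254Z)^×, its order divides φ(254) = φ(2)·φ(127) = 1·126 = 126 = 2 · 3^2 · 7.
Divisors of 126: 1, 2, 3, 6, 7, 9, 14, 18, 21, 42, 63, 126.
Evaluate successive powers at the divisors of 126:
105^1 ≡ 105 (mod 254)
105^2 ≡ 103 (mod 254)
105^3 ≡ 147 (mod 254)
105^6 ≡ 19 (mod 254)
105^7 ≡ 217 (mod 254)
105^9 ≡ 253 (mod 254)
105^14 ≡ 99 (mod 254)
105^18 ≡ 1 (mod 254) ✓
Therefore the multiplicative order of 105 modulo 254 is 18.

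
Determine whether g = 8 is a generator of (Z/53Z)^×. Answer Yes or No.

φ(53) = 53 − 1 = 52 = 2^2 · 13.
An element g generates (Z/53Z)^× iff g^(52/q) ≢ 1 (mod 53) for each prime q ∈ {2, 13}.
8^26 ≡ 52 (mod 53)  [q = 2: ≢ 1 ✓]
8^4 ≡ 15 (mod 53)  [q = 13: ≢ 1 ✓]
Every test exponent gives a nontrivial residue, hence 8 generates the full group.

Yes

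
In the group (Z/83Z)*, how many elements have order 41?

φ(83) = 83 − 1 = 82 = 2 · 41.
In a cyclic group of order 82, there are φ(d) elements of order d for each divisor d of 82, and zero for non-divisors.
41 | 82, and φ(41) = 41 − 1 = 40.

40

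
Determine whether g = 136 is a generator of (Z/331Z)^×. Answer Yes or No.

Yes

φ(331) = 331 − 1 = 330 = 2 · 3 · 5 · 11.
It suffices to check that the order of 136 is not a proper divisor of 330: compute 136^(330/q) for q ∈ {2, 3, 5, 11}.
136^165 ≡ 330 (mod 331)  [q = 2: ≢ 1 ✓]
136^110 ≡ 299 (mod 331)  [q = 3: ≢ 1 ✓]
136^66 ≡ 124 (mod 331)  [q = 5: ≢ 1 ✓]
136^30 ≡ 74 (mod 331)  [q = 11: ≢ 1 ✓]
None equal 1, so ord_331(136) = 330: 136 is a primitive root.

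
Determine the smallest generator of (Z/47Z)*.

5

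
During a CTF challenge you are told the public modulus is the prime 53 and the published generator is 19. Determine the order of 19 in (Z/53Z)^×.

The order of 19 must divide φ(53) = 53 − 1 = 52 = 2^2 · 13.
Divisors of 52: 1, 2, 4, 13, 26, 52.
Test each divisor d:
19^1 ≡ 19
19^2 ≡ 43
19^4 ≡ 47
19^13 ≡ 30
19^26 ≡ 52
19^52 ≡ 1
So ord_53(19) = 52.

52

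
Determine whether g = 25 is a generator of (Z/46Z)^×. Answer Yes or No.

No

φ(46) = φ(2)·φ(23) = 1·22 = 22 = 2 · 11.
It suffices to check that the order of 25 is not a proper divisor of 22: compute 25^(22/q) for q ∈ {2, 11}.
25^11 ≡ 1 (mod 46)  [q = 2: ≡ 1 ✗]
25^2 ≡ 27 (mod 46)  [q = 11: ≢ 1 ✓]
The check at q = 2 fails, so 25 generates a proper subgroup.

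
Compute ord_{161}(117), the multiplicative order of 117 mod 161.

66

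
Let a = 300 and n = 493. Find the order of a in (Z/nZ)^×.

112

Since 300 ∈ (Z/493Z)^×, its order divides φ(493) = φ(17·29) = (17−1)·(29−1) = 16·28 = 448 = 2^6 · 7.
Divisors of 448: 1, 2, 4, 7, 8, 14, 16, 28, 32, 56, 64, 112, 224, 448.
Compute 300^d (mod 493) for the divisors d until we hit 1:
300^1 ≡ 300 (mod 493)
300^2 ≡ 274 (mod 493)
300^4 ≡ 140 (mod 493)
300^7 ≡ 394 (mod 493)
300^8 ≡ 373 (mod 493)
300^14 ≡ 434 (mod 493)
300^16 ≡ 103 (mod 493)
300^28 ≡ 30 (mod 493)
300^32 ≡ 256 (mod 493)
300^56 ≡ 407 (mod 493)
300^64 ≡ 460 (mod 493)
300^112 ≡ 1 (mod 493) ✓
Therefore the multiplicative order of 300 modulo 493 is 112.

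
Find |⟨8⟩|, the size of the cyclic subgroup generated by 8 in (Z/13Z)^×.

By Lagrange's theorem, ord_13(8) divides φ(13) = 13 − 1 = 12 = 2^2 · 3.
Divisors of 12: 1, 2, 3, 4, 6, 12.
Evaluate successive powers at the divisors of 12:
8^1 ≡ 8
8^2 ≡ 12
8^3 ≡ 5
8^4 ≡ 1
So ord_13(8) = 4.

4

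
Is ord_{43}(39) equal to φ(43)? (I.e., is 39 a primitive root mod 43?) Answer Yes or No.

No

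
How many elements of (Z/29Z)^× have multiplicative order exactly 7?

φ(29) = 29 − 1 = 28 = 2^2 · 7.
Since (Z/29Z)^× is cyclic of order 28, the number of elements of order d is φ(d) when d | 28 and 0 otherwise.
7 | 28, and φ(7) = 7 − 1 = 6.

6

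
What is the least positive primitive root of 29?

2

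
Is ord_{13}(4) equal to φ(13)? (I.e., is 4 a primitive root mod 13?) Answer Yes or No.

No

φ(13) = 13 − 1 = 12 = 2^2 · 3.
An element g generates (Z/13Z)^× iff g^(12/q) ≢ 1 (mod 13) for each prime q ∈ {2, 3}.
4^6 ≡ 1 (mod 13)  [q = 2: ≡ 1 ✗]
4^4 ≡ 9 (mod 13)  [q = 3: ≢ 1 ✓]
4^6 ≡ 1 shows ord(4) | 6, strictly less than φ(13); not a primitive root.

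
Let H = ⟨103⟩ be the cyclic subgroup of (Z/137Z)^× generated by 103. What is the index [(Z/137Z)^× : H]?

4

By Lagrange's theorem, ord_137(103) divides φ(137) = 137 − 1 = 136 = 2^3 · 17.
Divisors of 136: 1, 2, 4, 8, 17, 34, 68, 136.
Check 103^d mod 137 for each divisor in increasing order:
103^1 ≡ 103
103^2 ≡ 60
103^4 ≡ 38
103^8 ≡ 74
103^17 ≡ 136
103^34 ≡ 1
So ord_137(103) = 34, hence |⟨103⟩| = 34.
[(Z/137Z)^× : ⟨103⟩] = 136/34 = 4.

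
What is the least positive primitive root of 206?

5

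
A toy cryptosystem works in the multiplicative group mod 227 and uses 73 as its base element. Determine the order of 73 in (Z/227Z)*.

113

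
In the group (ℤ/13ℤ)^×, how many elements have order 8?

φ(13) = 13 − 1 = 12 = 2^2 · 3.
(Z/13Z)^× is cyclic (|G| = 12); a cyclic group of order m has exactly φ(d) elements of each order d | m, and none otherwise.
Here 12 is not a multiple of 8, so there are no elements of order 8.

0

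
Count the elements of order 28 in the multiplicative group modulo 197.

12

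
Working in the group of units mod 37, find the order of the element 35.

36

By Lagrange's theorem, ord_37(35) divides φ(37) = 37 − 1 = 36 = 2^2 · 3^2.
Divisors of 36: 1, 2, 3, 4, 6, 9, 12, 18, 36.
Test each divisor d:
35^1 ≡ 35
35^2 ≡ 4
35^3 ≡ 29
35^4 ≡ 16
35^6 ≡ 27
35^9 ≡ 6
35^12 ≡ 26
35^18 ≡ 36
35^36 ≡ 1
Hence ord(35) = 36.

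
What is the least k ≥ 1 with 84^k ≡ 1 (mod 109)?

By Lagrange's theorem, ord_109(84) divides φ(109) = 109 − 1 = 108 = 2^2 · 3^3.
Divisors of 108: 1, 2, 3, 4, 6, 9, 12, 18, 27, 36, 54, 108.
Evaluate successive powers at the divisors of 108:
84^1 ≡ 84 (mod 109)
84^2 ≡ 80 (mod 109)
84^3 ≡ 71 (mod 109)
84^4 ≡ 78 (mod 109)
84^6 ≡ 27 (mod 109)
84^9 ≡ 64 (mod 109)
84^12 ≡ 75 (mod 109)
84^18 ≡ 63 (mod 109)
84^27 ≡ 108 (mod 109)
84^36 ≡ 45 (mod 109)
84^54 ≡ 1 (mod 109) ✓
So ord_109(84) = 54.

54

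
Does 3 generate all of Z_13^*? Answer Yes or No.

No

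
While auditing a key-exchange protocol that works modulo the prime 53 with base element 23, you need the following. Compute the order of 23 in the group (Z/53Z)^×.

4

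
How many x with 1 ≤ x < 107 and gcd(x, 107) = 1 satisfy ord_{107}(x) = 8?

φ(107) = 107 − 1 = 106 = 2 · 53.
In a cyclic group of order 106, there are φ(d) elements of order d for each divisor d of 106, and zero for non-divisors.
8 does not divide 106, so no element of (Z/107Z)^× has order 8.

0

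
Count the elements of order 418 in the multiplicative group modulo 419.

φ(419) = 419 − 1 = 418 = 2 · 11 · 19.
Since (Z/419Z)^× is cyclic of order 418, the number of elements of order d is φ(d) when d | 418 and 0 otherwise.
418 = 2 · 11 · 19 divides 418, and φ(418) = 180.

180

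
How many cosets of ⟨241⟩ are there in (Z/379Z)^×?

27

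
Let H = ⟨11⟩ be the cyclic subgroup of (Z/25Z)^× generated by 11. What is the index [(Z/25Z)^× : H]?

4

By Lagrange's theorem, ord_25(11) divides φ(25) = φ(5^2) = 5·(5−1) = 20 = 2^2 · 5.
Divisors of 20: 1, 2, 4, 5, 10, 20.
Check 11^d mod 25 for each divisor in increasing order:
11^1 ≡ 11 (mod 25)
11^2 ≡ 21 (mod 25)
11^4 ≡ 16 (mod 25)
11^5 ≡ 1 (mod 25) ✓
So ord_25(11) = 5, hence |⟨11⟩| = 5.
The index is φ(25) / ord(11) = 20 / 5 = 4.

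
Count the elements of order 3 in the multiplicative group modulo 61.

2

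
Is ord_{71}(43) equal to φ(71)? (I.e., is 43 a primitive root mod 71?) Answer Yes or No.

No

φ(71) = 71 − 1 = 70 = 2 · 5 · 7.
An element g generates (Z/71Z)^× iff g^(70/q) ≢ 1 (mod 71) for each prime q ∈ {2, 5, 7}.
43^35 ≡ 1 (mod 71)  [q = 2: ≡ 1 ✗]
43^14 ≡ 57 (mod 71)  [q = 5: ≢ 1 ✓]
43^10 ≡ 30 (mod 71)  [q = 7: ≢ 1 ✓]
43^35 ≡ 1 shows ord(43) | 35, strictly less than φ(71); not a primitive root.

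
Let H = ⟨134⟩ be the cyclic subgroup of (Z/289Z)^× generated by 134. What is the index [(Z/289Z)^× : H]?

By Lagrange's theorem, ord_289(134) divides φ(289) = φ(17^2) = 17·(17−1) = 272 = 2^4 · 17.
Divisors of 272: 1, 2, 4, 8, 16, 17, 34, 68, 136, 272.
Compute 134^d (mod 289) for the divisors d until we hit 1:
134^1 ≡ 134 (mod 289)
134^2 ≡ 38 (mod 289)
134^4 ≡ 288 (mod 289)
134^8 ≡ 1 (mod 289) ✓
So ord_289(134) = 8, hence |⟨134⟩| = 8.
The index is φ(289) / ord(134) = 272 / 8 = 34.

34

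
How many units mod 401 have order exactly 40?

φ(401) = 401 − 1 = 400 = 2^4 · 5^2.
(Z/401Z)^× is cyclic (|G| = 400); a cyclic group of order m has exactly φ(d) elements of each order d | m, and none otherwise.
40 = 2^3 · 5 divides 400, and φ(40) = 16.

16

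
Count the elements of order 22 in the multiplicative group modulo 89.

10

φ(89) = 89 − 1 = 88 = 2^3 · 11.
Since (Z/89Z)^× is cyclic of order 88, the number of elements of order d is φ(d) when d | 88 and 0 otherwise.
22 = 2 · 11 divides 88, and φ(22) = 10.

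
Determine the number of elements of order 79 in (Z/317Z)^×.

φ(317) = 317 − 1 = 316 = 2^2 · 79.
Since (Z/317Z)^× is cyclic of order 316, the number of elements of order d is φ(d) when d | 316 and 0 otherwise.
79 | 316, and φ(79) = 79 − 1 = 78.

78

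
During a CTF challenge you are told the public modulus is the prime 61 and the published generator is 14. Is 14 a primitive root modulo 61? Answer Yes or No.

No

φ(61) = 61 − 1 = 60 = 2^2 · 3 · 5.
An element g generates (Z/61Z)^× iff g^(60/q) ≢ 1 (mod 61) for each prime q ∈ {2, 3, 5}.
14^30 ≡ 1 (mod 61)  [q = 2: ≡ 1 ✗]
14^20 ≡ 13 (mod 61)  [q = 3: ≢ 1 ✓]
14^12 ≡ 1 (mod 61)  [q = 5: ≡ 1 ✗]
Since 14^30 ≡ 1, the order of 14 divides 30 < 60, so 14 is not a primitive root.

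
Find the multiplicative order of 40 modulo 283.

141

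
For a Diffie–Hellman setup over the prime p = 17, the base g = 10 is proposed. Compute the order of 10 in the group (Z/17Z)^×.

ord(10) | φ(17) = 17 − 1 = 16 = 2^4.
Divisors of 16: 1, 2, 4, 8, 16.
Evaluate successive powers at the divisors of 16:
10^1 ≡ 10 (mod 17)
10^2 ≡ 15 (mod 17)
10^4 ≡ 4 (mod 17)
10^8 ≡ 16 (mod 17)
10^16 ≡ 1 (mod 17) ✓
The smallest such exponent is 16, so the order of 10 is 16.

16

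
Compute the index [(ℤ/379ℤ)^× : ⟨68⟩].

9

By Lagrange's theorem, ord_379(68) divides φ(379) = 379 − 1 = 378 = 2 · 3^3 · 7.
Divisors of 378: 1, 2, 3, 6, 7, 9, 14, 18, 21, 27, 42, 54, 63, 126, 189, 378.
Check 68^d mod 379 for each divisor in increasing order:
68^1 ≡ 68 (mod 379)
68^2 ≡ 76 (mod 379)
68^3 ≡ 241 (mod 379)
68^6 ≡ 94 (mod 379)
68^7 ≡ 328 (mod 379)
68^9 ≡ 293 (mod 379)
68^14 ≡ 327 (mod 379)
68^18 ≡ 195 (mod 379)
68^21 ≡ 378 (mod 379)
68^27 ≡ 285 (mod 379)
68^42 ≡ 1 (mod 379) ✓
Thus |⟨68⟩| = ord(68) = 42.
Index = |(Z/379Z)^×| / |⟨68⟩| = 378 / 42 = 9.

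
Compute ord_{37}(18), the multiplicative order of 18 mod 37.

36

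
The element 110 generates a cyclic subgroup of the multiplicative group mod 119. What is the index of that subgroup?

4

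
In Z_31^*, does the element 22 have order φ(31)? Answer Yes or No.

Yes

φ(31) = 31 − 1 = 30 = 2 · 3 · 5.
22 is a primitive root mod 31 iff 22^(φ(31)/q) ≢ 1 for every prime q | φ(31), i.e. q ∈ {2, 3, 5}.
22^15 ≡ 30 (mod 31)  [q = 2: ≢ 1 ✓]
22^10 ≡ 5 (mod 31)  [q = 3: ≢ 1 ✓]
22^6 ≡ 8 (mod 31)  [q = 5: ≢ 1 ✓]
None equal 1, so ord_31(22) = 30: 22 is a primitive root.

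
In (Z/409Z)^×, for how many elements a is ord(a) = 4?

φ(409) = 409 − 1 = 408 = 2^3 · 3 · 17.
In a cyclic group of order 408, there are φ(d) elements of order d for each divisor d of 408, and zero for non-divisors.
4 = 2^2 divides 408, and φ(4) = 2.

2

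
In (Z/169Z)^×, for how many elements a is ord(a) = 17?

0

φ(169) = φ(13^2) = 13·(13−1) = 156 = 2^2 · 3 · 13.
In a cyclic group of order 156, there are φ(d) elements of order d for each divisor d of 156, and zero for non-divisors.
Here 156 is not a multiple of 17, so there are no elements of order 17.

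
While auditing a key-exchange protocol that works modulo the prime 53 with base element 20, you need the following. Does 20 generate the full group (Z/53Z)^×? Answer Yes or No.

φ(53) = 53 − 1 = 52 = 2^2 · 13.
It suffices to check that the order of 20 is not a proper divisor of 52: compute 20^(52/q) for q ∈ {2, 13}.
20^26 ≡ 52 (mod 53)  [q = 2: ≢ 1 ✓]
20^4 ≡ 46 (mod 53)  [q = 13: ≢ 1 ✓]
All checks pass, so 20 has order 52 and is a primitive root modulo 53.

Yes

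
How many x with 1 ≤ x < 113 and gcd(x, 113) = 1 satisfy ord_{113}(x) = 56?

24

φ(113) = 113 − 1 = 112 = 2^4 · 7.
In a cyclic group of order 112, there are φ(d) elements of order d for each divisor d of 112, and zero for non-divisors.
56 = 2^3 · 7 divides 112, and φ(56) = 24.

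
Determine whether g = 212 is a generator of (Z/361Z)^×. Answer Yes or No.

φ(361) = φ(19^2) = 19·(19−1) = 342 = 2 · 3^2 · 19.
An element g generates (Z/361Z)^× iff g^(342/q) ≢ 1 (mod 361) for each prime q ∈ {2, 3, 19}.
212^171 ≡ 360 (mod 361)  [q = 2: ≢ 1 ✓]
212^114 ≡ 292 (mod 361)  [q = 3: ≢ 1 ✓]
212^18 ≡ 153 (mod 361)  [q = 19: ≢ 1 ✓]
None equal 1, so ord_361(212) = 342: 212 is a primitive root.

Yes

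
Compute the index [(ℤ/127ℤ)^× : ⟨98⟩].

The order of 98 must divide φ(127) = 127 − 1 = 126 = 2 · 3^2 · 7.
Divisors of 126: 1, 2, 3, 6, 7, 9, 14, 18, 21, 42, 63, 126.
Evaluate successive powers at the divisors of 126:
98^1 ≡ 98
98^2 ≡ 79
98^3 ≡ 122
98^6 ≡ 25
98^7 ≡ 37
98^9 ≡ 2
98^14 ≡ 99
98^18 ≡ 4
98^21 ≡ 107
98^42 ≡ 19
98^63 ≡ 1
So ord_127(98) = 63, hence |⟨98⟩| = 63.
Index = |(Z/127Z)^×| / |⟨98⟩| = 126 / 63 = 2.

2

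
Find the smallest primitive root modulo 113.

3

φ(113) = 113 − 1 = 112 = 2^4 · 7.
Test candidates g = 2, 3, … against the prime factors q ∈ {2, 7} of φ(113): g is a generator iff g^(112/q) ≢ 1 for every such q.
g = 2: 2^56 ≡ 1 — hits 1, so not a primitive root.
g = 3: 3^56 ≡ 112; 3^16 ≡ 49 — none is 1, so 3 is a primitive root.
The smallest primitive root modulo 113 is 3.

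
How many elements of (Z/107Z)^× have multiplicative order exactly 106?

φ(107) = 107 − 1 = 106 = 2 · 53.
Since (Z/107Z)^× is cyclic of order 106, the number of elements of order d is φ(d) when d | 106 and 0 otherwise.
106 = 2 · 53 divides 106, and φ(106) = 52.

52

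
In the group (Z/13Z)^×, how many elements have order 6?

2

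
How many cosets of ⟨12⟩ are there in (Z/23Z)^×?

2

ord(12) | φ(23) = 23 − 1 = 22 = 2 · 11.
Divisors of 22: 1, 2, 11, 22.
Evaluate successive powers at the divisors of 22:
12^1 ≡ 12 (mod 23)
12^2 ≡ 6 (mod 23)
12^11 ≡ 1 (mod 23) ✓
So ord_23(12) = 11, hence |⟨12⟩| = 11.
Index = |(Z/23Z)^×| / |⟨12⟩| = 22 / 11 = 2.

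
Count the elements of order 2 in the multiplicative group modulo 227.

1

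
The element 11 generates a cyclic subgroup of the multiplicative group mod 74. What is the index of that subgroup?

6

ord(11) | φ(74) = φ(2)·φ(37) = 1·36 = 36 = 2^2 · 3^2.
Divisors of 36: 1, 2, 3, 4, 6, 9, 12, 18, 36.
Evaluate successive powers at the divisors of 36:
11^1 ≡ 11 (mod 74)
11^2 ≡ 47 (mod 74)
11^3 ≡ 73 (mod 74)
11^4 ≡ 63 (mod 74)
11^6 ≡ 1 (mod 74) ✓
So ord_74(11) = 6, hence |⟨11⟩| = 6.
Index = |(Z/74Z)^×| / |⟨11⟩| = 36 / 6 = 6.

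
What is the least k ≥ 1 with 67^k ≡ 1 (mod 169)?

Since 67 ∈ (Z/169Z)^×, its order divides φ(169) = φ(13^2) = 13·(13−1) = 156 = 2^2 · 3 · 13.
Divisors of 156: 1, 2, 3, 4, 6, 12, 13, 26, 39, 52, 78, 156.
Test each divisor d:
67^1 ≡ 67
67^2 ≡ 95
67^3 ≡ 112
67^4 ≡ 68
67^6 ≡ 38
67^12 ≡ 92
67^13 ≡ 80
67^26 ≡ 147
67^39 ≡ 99
67^52 ≡ 146
67^78 ≡ 168
67^156 ≡ 1
Therefore the multiplicative order of 67 modulo 169 is 156.

156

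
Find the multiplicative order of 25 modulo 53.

26

By Lagrange's theorem, ord_53(25) divides φ(53) = 53 − 1 = 52 = 2^2 · 13.
Divisors of 52: 1, 2, 4, 13, 26, 52.
Evaluate successive powers at the divisors of 52:
25^1 ≡ 25
25^2 ≡ 42
25^4 ≡ 15
25^13 ≡ 52
25^26 ≡ 1
So ord_53(25) = 26.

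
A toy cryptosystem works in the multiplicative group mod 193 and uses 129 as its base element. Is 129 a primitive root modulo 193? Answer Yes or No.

No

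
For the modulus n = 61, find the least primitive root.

2

φ(61) = 61 − 1 = 60 = 2^2 · 3 · 5.
g is a primitive root iff g^(60/q) ≢ 1 (mod 61) for each prime q ∈ {2, 3, 5}.
g = 2: 2^30 ≡ 60; 2^20 ≡ 47; 2^12 ≡ 9 — none is 1, so 2 is a primitive root.
Hence the least primitive root of 61 is 2.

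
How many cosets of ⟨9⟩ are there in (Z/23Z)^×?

2

ord(9) | φ(23) = 23 − 1 = 22 = 2 · 11.
Divisors of 22: 1, 2, 11, 22.
Evaluate successive powers at the divisors of 22:
9^1 ≡ 9 (mod 23)
9^2 ≡ 12 (mod 23)
9^11 ≡ 1 (mod 23) ✓
Thus |⟨9⟩| = ord(9) = 11.
The index is φ(23) / ord(9) = 22 / 11 = 2.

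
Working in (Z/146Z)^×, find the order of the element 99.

The order of 99 must divide φ(146) = φ(2)·φ(73) = 1·72 = 72 = 2^3 · 3^2.
Divisors of 72: 1, 2, 3, 4, 6, 8, 9, 12, 18, 24, 36, 72.
Compute 99^d (mod 146) for the divisors d until we hit 1:
99^1 ≡ 99 (mod 146)
99^2 ≡ 19 (mod 146)
99^3 ≡ 129 (mod 146)
99^4 ≡ 69 (mod 146)
99^6 ≡ 143 (mod 146)
99^8 ≡ 89 (mod 146)
99^9 ≡ 51 (mod 146)
99^12 ≡ 9 (mod 146)
99^18 ≡ 119 (mod 146)
99^24 ≡ 81 (mod 146)
99^36 ≡ 145 (mod 146)
99^72 ≡ 1 (mod 146) ✓
So ord_146(99) = 72.

72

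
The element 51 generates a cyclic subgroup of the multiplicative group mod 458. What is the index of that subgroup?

The order of 51 must divide φ(458) = φ(2)·φ(229) = 1·228 = 228 = 2^2 · 3 · 19.
Divisors of 228: 1, 2, 3, 4, 6, 12, 19, 38, 57, 76, 114, 228.
Compute 51^d (mod 458) for the divisors d until we hit 1:
51^1 ≡ 51 (mod 458)
51^2 ≡ 311 (mod 458)
51^3 ≡ 289 (mod 458)
51^4 ≡ 83 (mod 458)
51^6 ≡ 165 (mod 458)
51^12 ≡ 203 (mod 458)
51^19 ≡ 363 (mod 458)
51^38 ≡ 323 (mod 458)
51^57 ≡ 1 (mod 458) ✓
So ord_458(51) = 57, hence |⟨51⟩| = 57.
[(Z/458Z)^× : ⟨51⟩] = 228/57 = 4.

4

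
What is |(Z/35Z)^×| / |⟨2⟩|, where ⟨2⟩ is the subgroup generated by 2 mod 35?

ord(2) | φ(35) = φ(5·7) = (5−1)·(7−1) = 4·6 = 24 = 2^3 · 3.
Divisors of 24: 1, 2, 3, 4, 6, 8, 12, 24.
Check 2^d mod 35 for each divisor in increasing order:
2^1 ≡ 2
2^2 ≡ 4
2^3 ≡ 8
2^4 ≡ 16
2^6 ≡ 29
2^8 ≡ 11
2^12 ≡ 1
The order of 2 is 12, so the subgroup it generates has 12 elements.
[(Z/35Z)^× : ⟨2⟩] = 24/12 = 2.

2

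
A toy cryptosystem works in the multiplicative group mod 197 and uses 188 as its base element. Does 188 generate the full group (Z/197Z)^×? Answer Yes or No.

φ(197) = 197 − 1 = 196 = 2^2 · 7^2.
An element g generates (Z/197Z)^× iff g^(196/q) ≢ 1 (mod 197) for each prime q ∈ {2, 7}.
188^98 ≡ 1 (mod 197)  [q = 2: ≡ 1 ✗]
188^28 ≡ 114 (mod 197)  [q = 7: ≢ 1 ✓]
Since 188^98 ≡ 1, the order of 188 divides 98 < 196, so 188 is not a primitive root.

No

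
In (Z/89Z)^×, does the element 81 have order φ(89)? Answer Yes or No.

φ(89) = 89 − 1 = 88 = 2^3 · 11.
Test 81^(88/q) mod 89 for each prime factor q of 88:
81^44 ≡ 1 (mod 89)  [q = 2: ≡ 1 ✗]
81^8 ≡ 4 (mod 89)  [q = 11: ≢ 1 ✓]
The check at q = 2 fails, so 81 generates a proper subgroup.

No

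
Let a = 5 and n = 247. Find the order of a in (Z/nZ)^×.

The order of 5 must divide φ(247) = φ(13·19) = (13−1)·(19−1) = 12·18 = 216 = 2^3 · 3^3.
Divisors of 216: 1, 2, 3, 4, 6, 8, 9, 12, 18, 24, 27, 36, 54, 72, 108, 216.
Compute 5^d (mod 247) for the divisors d until we hit 1:
5^1 ≡ 5 (mod 247)
5^2 ≡ 25 (mod 247)
5^3 ≡ 125 (mod 247)
5^4 ≡ 131 (mod 247)
5^6 ≡ 64 (mod 247)
5^8 ≡ 118 (mod 247)
5^9 ≡ 96 (mod 247)
5^12 ≡ 144 (mod 247)
5^18 ≡ 77 (mod 247)
5^24 ≡ 235 (mod 247)
5^27 ≡ 229 (mod 247)
5^36 ≡ 1 (mod 247) ✓
The smallest such exponent is 36, so the order of 5 is 36.

36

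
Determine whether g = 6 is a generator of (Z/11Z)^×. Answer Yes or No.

φ(11) = 11 − 1 = 10 = 2 · 5.
An element g generates (Z/11Z)^× iff g^(10/q) ≢ 1 (mod 11) for each prime q ∈ {2, 5}.
6^5 ≡ 10 (mod 11)  [q = 2: ≢ 1 ✓]
6^2 ≡ 3 (mod 11)  [q = 5: ≢ 1 ✓]
All checks pass, so 6 has order 10 and is a primitive root modulo 11.

Yes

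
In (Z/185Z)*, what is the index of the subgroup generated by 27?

12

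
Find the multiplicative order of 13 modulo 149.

ord(13) | φ(149) = 149 − 1 = 148 = 2^2 · 37.
Divisors of 148: 1, 2, 4, 37, 74, 148.
Test each divisor d:
13^1 ≡ 13 (mod 149)
13^2 ≡ 20 (mod 149)
13^4 ≡ 102 (mod 149)
13^37 ≡ 105 (mod 149)
13^74 ≡ 148 (mod 149)
13^148 ≡ 1 (mod 149) ✓
The smallest such exponent is 148, so the order of 13 is 148.

148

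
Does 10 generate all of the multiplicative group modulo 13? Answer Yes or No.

No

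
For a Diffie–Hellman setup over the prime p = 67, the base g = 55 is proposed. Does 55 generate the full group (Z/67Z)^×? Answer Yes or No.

φ(67) = 67 − 1 = 66 = 2 · 3 · 11.
An element g generates (Z/67Z)^× iff g^(66/q) ≢ 1 (mod 67) for each prime q ∈ {2, 3, 11}.
55^33 ≡ 1 (mod 67)  [q = 2: ≡ 1 ✗]
55^22 ≡ 29 (mod 67)  [q = 3: ≢ 1 ✓]
55^6 ≡ 62 (mod 67)  [q = 11: ≢ 1 ✓]
55^33 ≡ 1 shows ord(55) | 33, strictly less than φ(67); not a primitive root.

No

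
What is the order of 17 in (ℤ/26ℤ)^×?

6

The order of 17 must divide φ(26) = φ(2)·φ(13) = 1·12 = 12 = 2^2 · 3.
Divisors of 12: 1, 2, 3, 4, 6, 12.
Test each divisor d:
17^1 ≡ 17
17^2 ≡ 3
17^3 ≡ 25
17^4 ≡ 9
17^6 ≡ 1
Therefore the multiplicative order of 17 modulo 26 is 6.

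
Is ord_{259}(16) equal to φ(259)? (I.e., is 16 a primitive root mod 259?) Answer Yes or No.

No

259 = 7 · 37 is a product of two distinct odd primes, so (Z/259Z)^× ≅ (Z/7Z)^× × (Z/37Z)^× is not cyclic.
No primitive root modulo 259 exists; in particular 16 is not one.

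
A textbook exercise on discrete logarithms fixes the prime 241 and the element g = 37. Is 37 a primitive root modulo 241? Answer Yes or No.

Yes

φ(241) = 241 − 1 = 240 = 2^4 · 3 · 5.
An element g generates (Z/241Z)^× iff g^(240/q) ≢ 1 (mod 241) for each prime q ∈ {2, 3, 5}.
37^120 ≡ 240 (mod 241)  [q = 2: ≢ 1 ✓]
37^80 ≡ 15 (mod 241)  [q = 3: ≢ 1 ✓]
37^48 ≡ 205 (mod 241)  [q = 5: ≢ 1 ✓]
Every test exponent gives a nontrivial residue, hence 37 generates the full group.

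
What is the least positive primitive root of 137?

3

φ(137) = 137 − 1 = 136 = 2^3 · 17.
Test candidates g = 2, 3, … against the prime factors q ∈ {2, 17} of φ(137): g is a generator iff g^(136/q) ≢ 1 for every such q.
g = 2: 2^68 ≡ 1 — hits 1, so not a primitive root.
g = 3: 3^68 ≡ 136; 3^8 ≡ 122 — none is 1, so 3 is a primitive root.
The smallest primitive root modulo 137 is 3.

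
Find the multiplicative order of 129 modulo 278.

23

Since 129 ∈ (Z/278Z)^×, its order divides φ(278) = φ(2)·φ(139) = 1·138 = 138 = 2 · 3 · 23.
Divisors of 138: 1, 2, 3, 6, 23, 46, 69, 138.
Evaluate successive powers at the divisors of 138:
129^1 ≡ 129 (mod 278)
129^2 ≡ 239 (mod 278)
129^3 ≡ 251 (mod 278)
129^6 ≡ 173 (mod 278)
129^23 ≡ 1 (mod 278) ✓
Therefore the multiplicative order of 129 modulo 278 is 23.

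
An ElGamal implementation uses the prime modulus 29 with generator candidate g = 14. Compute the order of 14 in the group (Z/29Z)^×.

28

ord(14) | φ(29) = 29 − 1 = 28 = 2^2 · 7.
Divisors of 28: 1, 2, 4, 7, 14, 28.
Compute 14^d (mod 29) for the divisors d until we hit 1:
14^1 ≡ 14 (mod 29)
14^2 ≡ 22 (mod 29)
14^4 ≡ 20 (mod 29)
14^7 ≡ 12 (mod 29)
14^14 ≡ 28 (mod 29)
14^28 ≡ 1 (mod 29) ✓
So ord_29(14) = 28.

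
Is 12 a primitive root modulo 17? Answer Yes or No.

Yes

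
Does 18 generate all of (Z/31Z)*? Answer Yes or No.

φ(31) = 31 − 1 = 30 = 2 · 3 · 5.
An element g generates (Z/31Z)^× iff g^(30/q) ≢ 1 (mod 31) for each prime q ∈ {2, 3, 5}.
18^15 ≡ 1 (mod 31)  [q = 2: ≡ 1 ✗]
18^10 ≡ 5 (mod 31)  [q = 3: ≢ 1 ✓]
18^6 ≡ 16 (mod 31)  [q = 5: ≢ 1 ✓]
Since 18^15 ≡ 1, the order of 18 divides 15 < 30, so 18 is not a primitive root.

No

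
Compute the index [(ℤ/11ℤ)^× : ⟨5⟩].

2

By Lagrange's theorem, ord_11(5) divides φ(11) = 11 − 1 = 10 = 2 · 5.
Divisors of 10: 1, 2, 5, 10.
Check 5^d mod 11 for each divisor in increasing order:
5^1 ≡ 5 (mod 11)
5^2 ≡ 3 (mod 11)
5^5 ≡ 1 (mod 11) ✓
Thus |⟨5⟩| = ord(5) = 5.
The index is φ(11) / ord(5) = 10 / 5 = 2.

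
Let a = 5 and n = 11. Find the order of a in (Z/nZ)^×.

5

ord(5) | φ(11) = 11 − 1 = 10 = 2 · 5.
Divisors of 10: 1, 2, 5, 10.
Check 5^d mod 11 for each divisor in increasing order:
5^1 ≡ 5 (mod 11)
5^2 ≡ 3 (mod 11)
5^5 ≡ 1 (mod 11) ✓
The smallest such exponent is 5, so the order of 5 is 5.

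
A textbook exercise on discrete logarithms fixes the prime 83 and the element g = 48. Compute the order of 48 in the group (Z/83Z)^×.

41

By Lagrange's theorem, ord_83(48) divides φ(83) = 83 − 1 = 82 = 2 · 41.
Divisors of 82: 1, 2, 41, 82.
Check 48^d mod 83 for each divisor in increasing order:
48^1 ≡ 48 (mod 83)
48^2 ≡ 63 (mod 83)
48^41 ≡ 1 (mod 83) ✓
So ord_83(48) = 41.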